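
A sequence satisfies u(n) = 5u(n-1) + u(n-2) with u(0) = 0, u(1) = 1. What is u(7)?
Computing the sequence terms:
0, 1, 5, 26, 135, 701, 3640, 18901

18901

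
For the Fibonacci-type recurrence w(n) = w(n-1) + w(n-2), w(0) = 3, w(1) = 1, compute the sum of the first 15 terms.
Computing the sequence terms: 3, 1, 4, 5, 9, 14, 23, 37, 60, 97, 157, 254, 411, 665, 1076
Adding these values together:

2816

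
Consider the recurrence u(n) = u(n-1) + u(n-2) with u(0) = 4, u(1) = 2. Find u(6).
Computing the sequence terms:
4, 2, 6, 8, 14, 22, 36

36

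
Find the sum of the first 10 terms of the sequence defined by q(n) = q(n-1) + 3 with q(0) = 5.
Computing the sequence terms: 5, 8, 11, 14, 17, 20, 23, 26, 29, 32
Adding these values together:

185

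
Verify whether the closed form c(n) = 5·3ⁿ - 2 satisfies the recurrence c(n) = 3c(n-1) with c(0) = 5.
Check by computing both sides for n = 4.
From the recurrence with c(0) = 5:
  c(0) = 5, c(1) = 15, c(2) = 45, c(3) = 135, c(4) = 405
  so the recurrence gives c(4) = 405.
From the proposed closed form c(n) = 5·3ⁿ - 2:
  c(4) = 403.
The recurrence gives 405 but the closed form gives 403, so the closed form does not satisfy the recurrence.

No, the closed form is incorrect.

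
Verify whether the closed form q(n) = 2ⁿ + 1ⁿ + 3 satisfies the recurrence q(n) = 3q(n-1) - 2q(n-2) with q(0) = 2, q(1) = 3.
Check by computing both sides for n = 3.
From the recurrence with q(0) = 2, q(1) = 3:
  q(0) = 2, q(1) = 3, q(2) = 5, q(3) = 9
  so the recurrence gives q(3) = 9.
From the proposed closed form q(n) = 2ⁿ + 1ⁿ + 3:
  q(3) = 12.
The recurrence gives 9 but the closed form gives 12, so the closed form does not satisfy the recurrence.

No, the closed form is incorrect.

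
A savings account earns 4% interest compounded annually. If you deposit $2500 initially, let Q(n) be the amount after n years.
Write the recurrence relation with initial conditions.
Each year the balance grows by 4%, i.e. is multiplied by 1 + 4/100 = 1.04, so Q(n) = 1.04 × Q(n-1). The initial deposit gives Q(0) = 2500.
Unrolling gives the closed form Q(n) = 2500 × (1.04)ⁿ.

Q(n) = 1.04 × Q(n-1), Q(0) = 2500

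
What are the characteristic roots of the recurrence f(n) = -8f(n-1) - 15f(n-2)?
Substitute f(n) = rⁿ and divide through by rⁿ⁻²: r² + 8r + 15 = 0
Factor: (r + 5)(r + 3) = 0, so r = -5, -3.
General solution: f(n) = A·(-5)ⁿ + B·(-3)ⁿ

Characteristic: r² + 8r + 15 = 0, Roots: r = -5, -3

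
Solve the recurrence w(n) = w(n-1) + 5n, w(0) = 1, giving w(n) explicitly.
Recurrence: w(n) = w(n-1) + 5n, initial: w(0) = 1.
Telescoping: w(n) = w(0) + 5·Σᵢ₌₁ⁿ i = 1 + 5·n(n+1)/2.

w(n) = 5·n(n+1)/2 + 1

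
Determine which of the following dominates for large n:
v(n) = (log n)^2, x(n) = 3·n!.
Comparing growth rates:
Growth-rate hierarchy: log n ≺ any polynomial ≺ any exponential cⁿ (c>1) ≺ n! ≺ nⁿ.
factorial dominates polylogarithmic (log n)^2 asymptotically.

x(n) grows faster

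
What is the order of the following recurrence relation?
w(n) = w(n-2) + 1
The order is the largest lag k for which w(n-k) appears. Here the deepest term is w(n-2) (the 1 term is non-homogeneous and does not affect the order), so the order is 2.

Order 2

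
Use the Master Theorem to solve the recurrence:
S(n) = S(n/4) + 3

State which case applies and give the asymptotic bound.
Master Theorem template: S(n) = a·S(n/b) + f(n).
Here: a=1, b=4, f(n)=3
Compute log_b(a) = log_4(1) = 0.
f(n) = 3 = Θ(1). Case 2: S(n) = Θ(log n).

Case 2: S(n) = Θ(log n)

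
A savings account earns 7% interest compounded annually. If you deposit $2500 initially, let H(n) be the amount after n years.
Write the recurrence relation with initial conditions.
Each year the balance grows by 7%, i.e. is multiplied by 1 + 7/100 = 1.07, so H(n) = 1.07 × H(n-1). The initial deposit gives H(0) = 2500.
Unrolling gives the closed form H(n) = 2500 × (1.07)ⁿ.

H(n) = 1.07 × H(n-1), H(0) = 2500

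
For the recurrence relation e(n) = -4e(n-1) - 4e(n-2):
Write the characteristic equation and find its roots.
Substitute e(n) = rⁿ and divide through by rⁿ⁻²: r² + 4r + 4 = 0
Factor: (r + 2)² = 0, so r = -2 (double root).
General solution: e(n) = (A + Bn)·(-2)ⁿ

Characteristic: r² + 4r + 4 = 0, Roots: r = -2 (double root)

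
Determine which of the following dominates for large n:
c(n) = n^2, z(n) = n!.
Comparing growth rates:
Growth-rate hierarchy: log n ≺ any polynomial ≺ any exponential cⁿ (c>1) ≺ n! ≺ nⁿ.
factorial dominates polynomial degree 2 asymptotically.

z(n) grows faster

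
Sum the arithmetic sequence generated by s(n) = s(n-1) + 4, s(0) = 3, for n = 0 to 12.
Computing the sequence terms: 3, 7, 11, 15, 19, 23, 27, 31, 35, 39, 43, 47, 51
Adding these values together:

351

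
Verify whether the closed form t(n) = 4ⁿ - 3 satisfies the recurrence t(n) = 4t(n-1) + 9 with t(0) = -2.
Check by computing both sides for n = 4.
From the recurrence with t(0) = -2:
  t(0) = -2, t(1) = 1, t(2) = 13, t(3) = 61, t(4) = 253
  so the recurrence gives t(4) = 253.
From the proposed closed form t(n) = 4ⁿ - 3:
  t(4) = 253.
Both sides give 253 at n = 4, and the initial condition(s) match, so the closed form is consistent.

Yes, the closed form is correct.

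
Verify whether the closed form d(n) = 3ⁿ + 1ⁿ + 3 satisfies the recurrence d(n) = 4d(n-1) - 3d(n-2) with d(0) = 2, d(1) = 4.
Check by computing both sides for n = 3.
From the recurrence with d(0) = 2, d(1) = 4:
  d(0) = 2, d(1) = 4, d(2) = 10, d(3) = 28
  so the recurrence gives d(3) = 28.
From the proposed closed form d(n) = 3ⁿ + 1ⁿ + 3:
  d(3) = 31.
The recurrence gives 28 but the closed form gives 31, so the closed form does not satisfy the recurrence.

No, the closed form is incorrect.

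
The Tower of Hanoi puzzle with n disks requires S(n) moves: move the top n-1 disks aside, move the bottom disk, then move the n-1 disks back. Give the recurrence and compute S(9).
Moving n disks = move the top n-1 disks aside (S(n-1) moves) + move the largest disk (1 move) + move the n-1 disks back on top (S(n-1) moves), so S(n) = 2S(n-1) + 1, with S(1) = 1 (a single disk takes one move).
First terms: 1, 3, 7, 15, 31, 63, … — each is one less than a power of 2. Indeed S(n) + 1 = 2(S(n-1) + 1) with S(1) + 1 = 2, so S(n) + 1 = 2ⁿ and S(n) = 2ⁿ - 1.
Hence S(9) = 2^9 - 1 = 512 - 1 = 511.

S(n) = 2S(n-1) + 1, S(1) = 1; S(9) = 511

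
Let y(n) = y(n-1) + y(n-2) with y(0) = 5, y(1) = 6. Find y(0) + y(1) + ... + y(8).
Computing the sequence terms: 5, 6, 11, 17, 28, 45, 73, 118, 191
Adding these values together:

494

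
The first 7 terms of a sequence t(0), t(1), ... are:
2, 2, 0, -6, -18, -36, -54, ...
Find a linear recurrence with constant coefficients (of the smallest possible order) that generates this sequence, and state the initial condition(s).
Look for the lowest-order linear relation among consecutive terms.
Observation: t(n) - 3·t(n-1) - (-3)·t(n-2) = 0 holds for the shown terms, and no order-1 relation t(n) = α·t(n-1) + β fits.
Check at n=3: 3·0 + (-3)·2 = -6. ✓

t(n) = 3t(n-1) - 3t(n-2), t(0) = 2, t(1) = 2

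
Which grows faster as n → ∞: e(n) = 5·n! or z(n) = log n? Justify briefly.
Comparing growth rates:
Growth-rate hierarchy: log n ≺ any polynomial ≺ any exponential cⁿ (c>1) ≺ n! ≺ nⁿ.
factorial dominates logarithmic asymptotically.

e(n) grows faster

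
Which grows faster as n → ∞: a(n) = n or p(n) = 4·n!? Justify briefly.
Comparing growth rates:
Growth-rate hierarchy: log n ≺ any polynomial ≺ any exponential cⁿ (c>1) ≺ n! ≺ nⁿ.
factorial dominates polynomial degree 1 asymptotically.

p(n) grows faster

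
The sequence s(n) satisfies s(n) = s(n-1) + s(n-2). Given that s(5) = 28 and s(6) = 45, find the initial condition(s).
Work backwards using s(k) = s(k+2) - s(k+1):
s(4) = s(6) - s(5) = 45 - 28 = 17
s(3) = s(5) - s(4) = 28 - 17 = 11
s(2) = s(4) - s(3) = 17 - 11 = 6
s(1) = s(3) - s(2) = 11 - 6 = 5
s(0) = s(2) - s(1) = 6 - 5 = 1

s(0) = 1, s(1) = 5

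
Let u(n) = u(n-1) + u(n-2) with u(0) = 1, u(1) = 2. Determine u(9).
Computing the sequence terms:
1, 2, 3, 5, 8, 13, 21, 34, 55, 89

89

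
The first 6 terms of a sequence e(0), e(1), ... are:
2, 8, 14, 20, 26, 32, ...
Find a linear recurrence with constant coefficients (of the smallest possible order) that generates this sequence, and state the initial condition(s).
Look for the lowest-order linear relation among consecutive terms.
Observation: consecutive differences are constant (= 6).
Check at n=2: 1·8 + 6 = 14. ✓

e(n) = e(n-1) + 6, e(0) = 2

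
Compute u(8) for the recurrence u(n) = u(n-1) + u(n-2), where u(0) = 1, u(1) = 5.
Computing the sequence terms:
1, 5, 6, 11, 17, 28, 45, 73, 118

118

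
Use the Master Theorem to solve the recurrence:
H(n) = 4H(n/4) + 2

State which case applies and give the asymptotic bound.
Master Theorem template: H(n) = a·H(n/b) + f(n).
Here: a=4, b=4, f(n)=2
Compute log_b(a) = log_4(4) = 1.
f(n) = 2 = O(n^(1-ε)) with ε = 1. Case 1: H(n) = Θ(n^log_b(a)) = Θ(n).

Case 1: H(n) = Θ(n)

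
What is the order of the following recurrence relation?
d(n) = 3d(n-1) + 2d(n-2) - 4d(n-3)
The order is the largest lag k for which d(n-k) appears. Here the deepest term is d(n-3), so the order is 3.

Order 3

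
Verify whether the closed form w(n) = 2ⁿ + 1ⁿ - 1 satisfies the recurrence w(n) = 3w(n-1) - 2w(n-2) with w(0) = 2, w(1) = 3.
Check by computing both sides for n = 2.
From the recurrence with w(0) = 2, w(1) = 3:
  w(0) = 2, w(1) = 3, w(2) = 5
  so the recurrence gives w(2) = 5.
From the proposed closed form w(n) = 2ⁿ + 1ⁿ - 1:
  w(2) = 4.
The recurrence gives 5 but the closed form gives 4, so the closed form does not satisfy the recurrence.

No, the closed form is incorrect.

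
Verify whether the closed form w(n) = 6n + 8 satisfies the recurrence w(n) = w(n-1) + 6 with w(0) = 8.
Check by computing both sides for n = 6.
From the recurrence with w(0) = 8:
  w(0) = 8, w(1) = 14, w(2) = 20, w(3) = 26, w(4) = 32, w(5) = 38, w(6) = 44
  so the recurrence gives w(6) = 44.
From the proposed closed form w(n) = 6n + 8:
  w(6) = 44.
Both sides give 44 at n = 6, and the initial condition(s) match, so the closed form is consistent.

Yes, the closed form is correct.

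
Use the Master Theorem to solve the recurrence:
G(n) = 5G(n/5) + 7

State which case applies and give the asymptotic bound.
Master Theorem template: G(n) = a·G(n/b) + f(n).
Here: a=5, b=5, f(n)=7
Compute log_b(a) = log_5(5) = 1.
f(n) = 7 = O(n^(1-ε)) with ε = 1. Case 1: G(n) = Θ(n^log_b(a)) = Θ(n).

Case 1: G(n) = Θ(n)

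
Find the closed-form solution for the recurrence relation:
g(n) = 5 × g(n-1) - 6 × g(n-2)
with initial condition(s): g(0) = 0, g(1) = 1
Recurrence: g(n) = 5 × g(n-1) - 6 × g(n-2), initial: g(0) = 0, g(1) = 1.
Characteristic equation: r² - 5r + 6 = 0, which factors as (r - 3)(r - 2) = 0, so r = 3, 2. General solution g(n) = A·3ⁿ + B·2ⁿ. From g(0) = 0: A + B = 0. From g(1) = 1: 3A + 2B = 1. Solving gives A = 1, B = -1.

g(n) = 3ⁿ - 2ⁿ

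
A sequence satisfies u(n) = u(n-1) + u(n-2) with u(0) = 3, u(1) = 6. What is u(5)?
Computing the sequence terms:
3, 6, 9, 15, 24, 39

39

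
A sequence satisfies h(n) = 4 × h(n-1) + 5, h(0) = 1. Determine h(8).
Computing step by step:
h(0) = 1
h(1) = 4 × 1 + 5 = 9
h(2) = 4 × 9 + 5 = 41
h(3) = 4 × 41 + 5 = 169
h(4) = 4 × 169 + 5 = 681
h(5) = 4 × 681 + 5 = 2729
h(6) = 4 × 2729 + 5 = 10921
h(7) = 4 × 10921 + 5 = 43689
h(8) = 4 × 43689 + 5 = 174761

174761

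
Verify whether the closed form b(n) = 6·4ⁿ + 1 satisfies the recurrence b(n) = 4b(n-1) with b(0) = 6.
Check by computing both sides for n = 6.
From the recurrence with b(0) = 6:
  b(0) = 6, b(1) = 24, b(2) = 96, b(3) = 384, b(4) = 1536, b(5) = 6144, b(6) = 24576
  so the recurrence gives b(6) = 24576.
From the proposed closed form b(n) = 6·4ⁿ + 1:
  b(6) = 24577.
The recurrence gives 24576 but the closed form gives 24577, so the closed form does not satisfy the recurrence.

No, the closed form is incorrect.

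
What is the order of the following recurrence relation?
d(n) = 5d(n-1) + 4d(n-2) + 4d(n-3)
The order is the largest lag k for which d(n-k) appears. Here the deepest term is d(n-3), so the order is 3.

Order 3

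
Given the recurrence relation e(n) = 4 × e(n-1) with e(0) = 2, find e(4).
Computing step by step:
e(0) = 2
e(1) = 4 × 2 = 8
e(2) = 4 × 8 = 32
e(3) = 4 × 32 = 128
e(4) = 4 × 128 = 512

512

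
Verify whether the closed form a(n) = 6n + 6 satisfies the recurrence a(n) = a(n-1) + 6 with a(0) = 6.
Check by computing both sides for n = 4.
From the recurrence with a(0) = 6:
  a(0) = 6, a(1) = 12, a(2) = 18, a(3) = 24, a(4) = 30
  so the recurrence gives a(4) = 30.
From the proposed closed form a(n) = 6n + 6:
  a(4) = 30.
Both sides give 30 at n = 4, and the initial condition(s) match, so the closed form is consistent.

Yes, the closed form is correct.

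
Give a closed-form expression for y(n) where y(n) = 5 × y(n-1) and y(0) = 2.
Recurrence: y(n) = 5 × y(n-1), initial: y(0) = 2.
Each term is 5 times the previous, so this is geometric with ratio 5. After n steps: y(n) = y(0)·5ⁿ = 2·5ⁿ.

y(n) = 2·5ⁿ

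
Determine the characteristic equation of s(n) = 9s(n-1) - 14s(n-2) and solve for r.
Substitute s(n) = rⁿ and divide through by rⁿ⁻²: r² - 9r + 14 = 0
Factor: (r - 2)(r - 7) = 0, so r = 2, 7.
General solution: s(n) = A·2ⁿ + B·7ⁿ

Characteristic: r² - 9r + 14 = 0, Roots: r = 2, 7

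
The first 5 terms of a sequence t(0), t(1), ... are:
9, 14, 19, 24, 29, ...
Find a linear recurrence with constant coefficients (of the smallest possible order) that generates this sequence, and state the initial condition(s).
Look for the lowest-order linear relation among consecutive terms.
Observation: consecutive differences are constant (= 5).
Check at n=2: 1·14 + 5 = 19. ✓

t(n) = t(n-1) + 5, t(0) = 9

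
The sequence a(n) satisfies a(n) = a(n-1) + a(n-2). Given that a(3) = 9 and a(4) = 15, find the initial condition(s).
Work backwards using a(k) = a(k+2) - a(k+1):
a(2) = a(4) - a(3) = 15 - 9 = 6
a(1) = a(3) - a(2) = 9 - 6 = 3
a(0) = a(2) - a(1) = 6 - 3 = 3

a(0) = 3, a(1) = 3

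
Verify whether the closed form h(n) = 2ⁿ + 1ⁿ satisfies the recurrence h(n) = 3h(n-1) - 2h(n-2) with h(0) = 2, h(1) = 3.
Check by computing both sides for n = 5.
From the recurrence with h(0) = 2, h(1) = 3:
  h(0) = 2, h(1) = 3, h(2) = 5, h(3) = 9, h(4) = 17, h(5) = 33
  so the recurrence gives h(5) = 33.
From the proposed closed form h(n) = 2ⁿ + 1ⁿ:
  h(5) = 33.
Both sides give 33 at n = 5, and the initial condition(s) match, so the closed form is consistent.

Yes, the closed form is correct.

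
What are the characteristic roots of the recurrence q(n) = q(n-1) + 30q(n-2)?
Substitute q(n) = rⁿ and divide through by rⁿ⁻²: r² - r - 30 = 0
Factor: (r - 6)(r + 5) = 0, so r = 6, -5.
General solution: q(n) = A·6ⁿ + B·(-5)ⁿ

Characteristic: r² - r - 30 = 0, Roots: r = 6, -5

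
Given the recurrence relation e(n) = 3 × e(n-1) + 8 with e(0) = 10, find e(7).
Computing step by step:
e(0) = 10
e(1) = 3 × 10 + 8 = 38
e(2) = 3 × 38 + 8 = 122
e(3) = 3 × 122 + 8 = 374
e(4) = 3 × 374 + 8 = 1130
e(5) = 3 × 1130 + 8 = 3398
e(6) = 3 × 3398 + 8 = 10202
e(7) = 3 × 10202 + 8 = 30614

30614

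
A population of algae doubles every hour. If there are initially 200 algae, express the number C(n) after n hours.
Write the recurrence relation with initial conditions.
Each hour multiplies the count by 2, so the count after n hours depends only on the count after n-1 hours: C(n) = 2 × C(n-1). The starting count gives C(0) = 200.
Unrolling n times gives the closed form C(n) = 200 × 2ⁿ.

C(n) = 2 × C(n-1), C(0) = 200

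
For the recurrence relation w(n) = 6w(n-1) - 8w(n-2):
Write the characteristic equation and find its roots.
Substitute w(n) = rⁿ and divide through by rⁿ⁻²: r² - 6r + 8 = 0
Factor: (r - 2)(r - 4) = 0, so r = 2, 4.
General solution: w(n) = A·2ⁿ + B·4ⁿ

Characteristic: r² - 6r + 8 = 0, Roots: r = 2, 4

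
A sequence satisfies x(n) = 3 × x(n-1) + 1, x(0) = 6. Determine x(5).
Computing step by step:
x(0) = 6
x(1) = 3 × 6 + 1 = 19
x(2) = 3 × 19 + 1 = 58
x(3) = 3 × 58 + 1 = 175
x(4) = 3 × 175 + 1 = 526
x(5) = 3 × 526 + 1 = 1579

1579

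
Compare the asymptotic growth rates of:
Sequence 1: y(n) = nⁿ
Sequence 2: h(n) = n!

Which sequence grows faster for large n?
Comparing growth rates:
Growth-rate hierarchy: log n ≺ any polynomial ≺ any exponential cⁿ (c>1) ≺ n! ≺ nⁿ.
super-exponential nⁿ dominates factorial asymptotically.

y(n) grows faster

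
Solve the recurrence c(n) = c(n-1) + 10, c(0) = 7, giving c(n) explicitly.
Recurrence: c(n) = c(n-1) + 10, initial: c(0) = 7.
Each step adds 10, so c(n) = c(0) + 10n = 10n + 7.

c(n) = 10n + 7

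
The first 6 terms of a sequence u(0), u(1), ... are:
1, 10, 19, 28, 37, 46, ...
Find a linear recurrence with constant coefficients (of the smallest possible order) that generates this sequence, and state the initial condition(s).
Look for the lowest-order linear relation among consecutive terms.
Observation: consecutive differences are constant (= 9).
Check at n=2: 1·10 + 9 = 19. ✓

u(n) = u(n-1) + 9, u(0) = 1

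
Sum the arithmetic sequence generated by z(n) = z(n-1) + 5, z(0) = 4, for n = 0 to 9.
Computing the sequence terms: 4, 9, 14, 19, 24, 29, 34, 39, 44, 49
Adding these values together:

265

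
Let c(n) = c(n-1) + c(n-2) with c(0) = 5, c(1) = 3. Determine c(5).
Computing the sequence terms:
5, 3, 8, 11, 19, 30

30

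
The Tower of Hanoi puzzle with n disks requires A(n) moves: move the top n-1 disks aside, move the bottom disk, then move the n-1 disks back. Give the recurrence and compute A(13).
Moving n disks = move the top n-1 disks aside (A(n-1) moves) + move the largest disk (1 move) + move the n-1 disks back on top (A(n-1) moves), so A(n) = 2A(n-1) + 1, with A(1) = 1 (a single disk takes one move).
First terms: 1, 3, 7, 15, 31, 63, … — each is one less than a power of 2. Indeed A(n) + 1 = 2(A(n-1) + 1) with A(1) + 1 = 2, so A(n) + 1 = 2ⁿ and A(n) = 2ⁿ - 1.
Hence A(13) = 2^13 - 1 = 8192 - 1 = 8191.

A(n) = 2A(n-1) + 1, A(1) = 1; A(13) = 8191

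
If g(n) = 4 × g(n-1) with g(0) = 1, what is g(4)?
Computing step by step:
g(0) = 1
g(1) = 4 × 1 = 4
g(2) = 4 × 4 = 16
g(3) = 4 × 16 = 64
g(4) = 4 × 64 = 256

256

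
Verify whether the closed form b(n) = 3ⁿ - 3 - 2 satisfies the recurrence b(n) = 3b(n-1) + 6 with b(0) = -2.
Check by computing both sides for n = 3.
From the recurrence with b(0) = -2:
  b(0) = -2, b(1) = 0, b(2) = 6, b(3) = 24
  so the recurrence gives b(3) = 24.
From the proposed closed form b(n) = 3ⁿ - 3 - 2:
  b(3) = 22.
The recurrence gives 24 but the closed form gives 22, so the closed form does not satisfy the recurrence.

No, the closed form is incorrect.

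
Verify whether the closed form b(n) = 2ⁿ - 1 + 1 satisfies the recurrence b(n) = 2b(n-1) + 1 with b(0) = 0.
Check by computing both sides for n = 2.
From the recurrence with b(0) = 0:
  b(0) = 0, b(1) = 1, b(2) = 3
  so the recurrence gives b(2) = 3.
From the proposed closed form b(n) = 2ⁿ - 1 + 1:
  b(2) = 4.
The recurrence gives 3 but the closed form gives 4, so the closed form does not satisfy the recurrence.

No, the closed form is incorrect.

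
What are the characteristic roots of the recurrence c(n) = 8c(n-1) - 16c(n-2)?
Substitute c(n) = rⁿ and divide through by rⁿ⁻²: r² - 8r + 16 = 0
Factor: (r - 4)² = 0, so r = 4 (double root).
General solution: c(n) = (A + Bn)·4ⁿ

Characteristic: r² - 8r + 16 = 0, Roots: r = 4 (double root)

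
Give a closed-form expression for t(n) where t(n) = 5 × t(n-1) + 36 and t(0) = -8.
Recurrence: t(n) = 5 × t(n-1) + 36, initial: t(0) = -8.
Try t(n) = A·5ⁿ + C. Substituting: A·5ⁿ + C = 5(A·5ⁿ⁻¹ + C) + 36 = A·5ⁿ + 5C + 36, so C = 5C + 36, giving C = -9. Then t(0) = A - 9 = -8 gives A = 1.

t(n) = 5ⁿ - 9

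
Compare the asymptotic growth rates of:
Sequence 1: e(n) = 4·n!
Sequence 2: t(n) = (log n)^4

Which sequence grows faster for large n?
Comparing growth rates:
Growth-rate hierarchy: log n ≺ any polynomial ≺ any exponential cⁿ (c>1) ≺ n! ≺ nⁿ.
factorial dominates polylogarithmic (log n)^4 asymptotically.

e(n) grows faster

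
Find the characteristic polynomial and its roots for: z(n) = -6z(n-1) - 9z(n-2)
Substitute z(n) = rⁿ and divide through by rⁿ⁻²: r² + 6r + 9 = 0
Factor: (r + 3)² = 0, so r = -3 (double root).
General solution: z(n) = (A + Bn)·(-3)ⁿ

Characteristic: r² + 6r + 9 = 0, Roots: r = -3 (double root)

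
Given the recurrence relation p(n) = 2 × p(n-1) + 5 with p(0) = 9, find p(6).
Computing step by step:
p(0) = 9
p(1) = 2 × 9 + 5 = 23
p(2) = 2 × 23 + 5 = 51
p(3) = 2 × 51 + 5 = 107
p(4) = 2 × 107 + 5 = 219
p(5) = 2 × 219 + 5 = 443
p(6) = 2 × 443 + 5 = 891

891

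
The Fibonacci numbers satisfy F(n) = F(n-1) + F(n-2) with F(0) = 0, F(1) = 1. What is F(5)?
Computing the sequence terms:
0, 1, 1, 2, 3, 5

5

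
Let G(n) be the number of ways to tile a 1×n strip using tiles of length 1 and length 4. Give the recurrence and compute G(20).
Condition on the last tile: it has length 1 (leaving a 1×(n-1) strip) or length 4 (leaving a 1×(n-4) strip), so G(n) = G(n-1) + G(n-4) (order-4 linear recurrence).
For 0 ≤ i < 4 only unit tiles fit, so G(i) = 1.
Iterating the recurrence: G(4) = 2, G(5) = 3, G(6) = 4, G(7) = 5, G(8) = 7, G(9) = 10, G(10) = 14, G(11) = 19, G(12) = 26, G(13) = 36, G(14) = 50, G(15) = 69, G(16) = 95, G(17) = 131, G(18) = 181, G(19) = 250, G(20) = 345.

G(n) = G(n-1) + G(n-4), with G(i) = 1 for 0 ≤ i < 4; G(20) = 345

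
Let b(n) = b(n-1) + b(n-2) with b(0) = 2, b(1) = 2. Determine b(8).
Computing the sequence terms:
2, 2, 4, 6, 10, 16, 26, 42, 68

68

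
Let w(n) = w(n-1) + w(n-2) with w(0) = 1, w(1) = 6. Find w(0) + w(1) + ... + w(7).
Computing the sequence terms: 1, 6, 7, 13, 20, 33, 53, 86
Adding these values together:

219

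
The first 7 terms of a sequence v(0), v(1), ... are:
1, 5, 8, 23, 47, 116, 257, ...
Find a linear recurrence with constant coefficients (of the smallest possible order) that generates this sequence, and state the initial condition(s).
Look for the lowest-order linear relation among consecutive terms.
Observation: v(n) - 1·v(n-1) - (3)·v(n-2) = 0 holds for the shown terms, and no order-1 relation v(n) = α·v(n-1) + β fits.
Check at n=3: 1·8 + (3)·5 = 23. ✓

v(n) = v(n-1) + 3v(n-2), v(0) = 1, v(1) = 5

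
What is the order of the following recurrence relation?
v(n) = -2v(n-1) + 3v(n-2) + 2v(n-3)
The order is the largest lag k for which v(n-k) appears. Here the deepest term is v(n-3), so the order is 3.

Order 3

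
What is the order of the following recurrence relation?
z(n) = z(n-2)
The order is the largest lag k for which z(n-k) appears. Here the deepest term is z(n-2), so the order is 2.

Order 2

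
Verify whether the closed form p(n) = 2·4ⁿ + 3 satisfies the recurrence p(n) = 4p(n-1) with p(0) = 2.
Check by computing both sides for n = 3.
From the recurrence with p(0) = 2:
  p(0) = 2, p(1) = 8, p(2) = 32, p(3) = 128
  so the recurrence gives p(3) = 128.
From the proposed closed form p(n) = 2·4ⁿ + 3:
  p(3) = 131.
The recurrence gives 128 but the closed form gives 131, so the closed form does not satisfy the recurrence.

No, the closed form is incorrect.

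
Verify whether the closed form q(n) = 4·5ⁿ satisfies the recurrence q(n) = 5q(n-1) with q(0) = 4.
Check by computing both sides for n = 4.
From the recurrence with q(0) = 4:
  q(0) = 4, q(1) = 20, q(2) = 100, q(3) = 500, q(4) = 2500
  so the recurrence gives q(4) = 2500.
From the proposed closed form q(n) = 4·5ⁿ:
  q(4) = 2500.
Both sides give 2500 at n = 4, and the initial condition(s) match, so the closed form is consistent.

Yes, the closed form is correct.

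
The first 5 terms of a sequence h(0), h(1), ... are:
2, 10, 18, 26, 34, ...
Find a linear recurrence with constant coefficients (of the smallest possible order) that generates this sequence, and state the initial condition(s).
Look for the lowest-order linear relation among consecutive terms.
Observation: consecutive differences are constant (= 8).
Check at n=2: 1·10 + 8 = 18. ✓

h(n) = h(n-1) + 8, h(0) = 2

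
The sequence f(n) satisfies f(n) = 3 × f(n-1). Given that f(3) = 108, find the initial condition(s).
In general f(n) = 3ⁿ · f(0). At n = 3: f(0) = f(3) / 3^3 = 108 / 27 = 4.

f(0) = 4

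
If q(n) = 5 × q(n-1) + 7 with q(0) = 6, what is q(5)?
Computing step by step:
q(0) = 6
q(1) = 5 × 6 + 7 = 37
q(2) = 5 × 37 + 7 = 192
q(3) = 5 × 192 + 7 = 967
q(4) = 5 × 967 + 7 = 4842
q(5) = 5 × 4842 + 7 = 24217

24217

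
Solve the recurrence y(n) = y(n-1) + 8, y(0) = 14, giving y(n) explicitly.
Recurrence: y(n) = y(n-1) + 8, initial: y(0) = 14.
Each step adds 8, so y(n) = y(0) + 8n = 8n + 14.

y(n) = 8n + 14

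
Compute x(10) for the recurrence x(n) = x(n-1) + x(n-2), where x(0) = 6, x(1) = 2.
Computing the sequence terms:
6, 2, 8, 10, 18, 28, 46, 74, 120, 194, 314

314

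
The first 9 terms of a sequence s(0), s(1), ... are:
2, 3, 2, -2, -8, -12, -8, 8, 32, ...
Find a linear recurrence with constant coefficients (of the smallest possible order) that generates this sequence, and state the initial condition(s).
Look for the lowest-order linear relation among consecutive terms.
Observation: s(n) - 2·s(n-1) - (-2)·s(n-2) = 0 holds for the shown terms, and no order-1 relation s(n) = α·s(n-1) + β fits.
Check at n=3: 2·2 + (-2)·3 = -2. ✓

s(n) = 2s(n-1) - 2s(n-2), s(0) = 2, s(1) = 3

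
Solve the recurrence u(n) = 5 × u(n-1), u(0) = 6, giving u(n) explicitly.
Recurrence: u(n) = 5 × u(n-1), initial: u(0) = 6.
Each term is 5 times the previous, so this is geometric with ratio 5. After n steps: u(n) = u(0)·5ⁿ = 6·5ⁿ.

u(n) = 6·5ⁿ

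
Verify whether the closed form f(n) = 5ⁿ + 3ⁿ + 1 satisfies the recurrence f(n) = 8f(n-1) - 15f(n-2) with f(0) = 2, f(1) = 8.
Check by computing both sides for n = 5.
From the recurrence with f(0) = 2, f(1) = 8:
  f(0) = 2, f(1) = 8, f(2) = 34, f(3) = 152, f(4) = 706, f(5) = 3368
  so the recurrence gives f(5) = 3368.
From the proposed closed form f(n) = 5ⁿ + 3ⁿ + 1:
  f(5) = 3369.
The recurrence gives 3368 but the closed form gives 3369, so the closed form does not satisfy the recurrence.

No, the closed form is incorrect.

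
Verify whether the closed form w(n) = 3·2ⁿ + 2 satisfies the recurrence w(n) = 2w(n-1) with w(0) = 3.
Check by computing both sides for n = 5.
From the recurrence with w(0) = 3:
  w(0) = 3, w(1) = 6, w(2) = 12, w(3) = 24, w(4) = 48, w(5) = 96
  so the recurrence gives w(5) = 96.
From the proposed closed form w(n) = 3·2ⁿ + 2:
  w(5) = 98.
The recurrence gives 96 but the closed form gives 98, so the closed form does not satisfy the recurrence.

No, the closed form is incorrect.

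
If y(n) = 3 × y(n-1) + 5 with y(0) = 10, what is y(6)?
Computing step by step:
y(0) = 10
y(1) = 3 × 10 + 5 = 35
y(2) = 3 × 35 + 5 = 110
y(3) = 3 × 110 + 5 = 335
y(4) = 3 × 335 + 5 = 1010
y(5) = 3 × 1010 + 5 = 3035
y(6) = 3 × 3035 + 5 = 9110

9110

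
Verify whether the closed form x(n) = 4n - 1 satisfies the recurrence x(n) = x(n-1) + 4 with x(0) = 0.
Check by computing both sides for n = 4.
From the recurrence with x(0) = 0:
  x(0) = 0, x(1) = 4, x(2) = 8, x(3) = 12, x(4) = 16
  so the recurrence gives x(4) = 16.
From the proposed closed form x(n) = 4n - 1:
  x(4) = 15.
The recurrence gives 16 but the closed form gives 15, so the closed form does not satisfy the recurrence.

No, the closed form is incorrect.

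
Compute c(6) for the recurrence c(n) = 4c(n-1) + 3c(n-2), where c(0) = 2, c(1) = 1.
Computing the sequence terms:
2, 1, 10, 43, 202, 937, 4354

4354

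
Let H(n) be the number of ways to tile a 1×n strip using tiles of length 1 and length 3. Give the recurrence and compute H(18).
Condition on the last tile: it has length 1 (leaving a 1×(n-1) strip) or length 3 (leaving a 1×(n-3) strip), so H(n) = H(n-1) + H(n-3) (order-3 linear recurrence).
For 0 ≤ i < 3 only unit tiles fit, so H(i) = 1.
Iterating the recurrence: H(3) = 2, H(4) = 3, H(5) = 4, H(6) = 6, H(7) = 9, H(8) = 13, H(9) = 19, H(10) = 28, H(11) = 41, H(12) = 60, H(13) = 88, H(14) = 129, H(15) = 189, H(16) = 277, H(17) = 406, H(18) = 595.

H(n) = H(n-1) + H(n-3), with H(i) = 1 for 0 ≤ i < 3; H(18) = 595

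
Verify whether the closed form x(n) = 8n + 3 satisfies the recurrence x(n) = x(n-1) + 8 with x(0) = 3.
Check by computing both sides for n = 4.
From the recurrence with x(0) = 3:
  x(0) = 3, x(1) = 11, x(2) = 19, x(3) = 27, x(4) = 35
  so the recurrence gives x(4) = 35.
From the proposed closed form x(n) = 8n + 3:
  x(4) = 35.
Both sides give 35 at n = 4, and the initial condition(s) match, so the closed form is consistent.

Yes, the closed form is correct.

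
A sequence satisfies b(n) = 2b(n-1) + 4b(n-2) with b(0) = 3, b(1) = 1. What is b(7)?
Computing the sequence terms:
3, 1, 14, 32, 120, 368, 1216, 3904

3904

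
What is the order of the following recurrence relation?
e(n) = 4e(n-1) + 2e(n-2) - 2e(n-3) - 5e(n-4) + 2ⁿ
The order is the largest lag k for which e(n-k) appears. Here the deepest term is e(n-4) (the 2ⁿ term is non-homogeneous and does not affect the order), so the order is 4.

Order 4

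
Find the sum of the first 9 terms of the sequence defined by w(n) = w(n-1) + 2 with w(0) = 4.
Computing the sequence terms: 4, 6, 8, 10, 12, 14, 16, 18, 20
Adding these values together:

108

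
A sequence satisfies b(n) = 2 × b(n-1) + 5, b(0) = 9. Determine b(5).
Computing step by step:
b(0) = 9
b(1) = 2 × 9 + 5 = 23
b(2) = 2 × 23 + 5 = 51
b(3) = 2 × 51 + 5 = 107
b(4) = 2 × 107 + 5 = 219
b(5) = 2 × 219 + 5 = 443

443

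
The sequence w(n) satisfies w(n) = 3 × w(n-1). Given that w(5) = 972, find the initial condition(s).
In general w(n) = 3ⁿ · w(0). At n = 5: w(0) = w(5) / 3^5 = 972 / 243 = 4.

w(0) = 4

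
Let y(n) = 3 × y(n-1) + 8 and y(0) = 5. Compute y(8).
Computing step by step:
y(0) = 5
y(1) = 3 × 5 + 8 = 23
y(2) = 3 × 23 + 8 = 77
y(3) = 3 × 77 + 8 = 239
y(4) = 3 × 239 + 8 = 725
y(5) = 3 × 725 + 8 = 2183
y(6) = 3 × 2183 + 8 = 6557
y(7) = 3 × 6557 + 8 = 19679
y(8) = 3 × 19679 + 8 = 59045

59045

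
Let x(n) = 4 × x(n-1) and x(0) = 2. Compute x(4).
Computing step by step:
x(0) = 2
x(1) = 4 × 2 = 8
x(2) = 4 × 8 = 32
x(3) = 4 × 32 = 128
x(4) = 4 × 128 = 512

512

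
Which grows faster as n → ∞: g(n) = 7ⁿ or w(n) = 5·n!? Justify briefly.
Comparing growth rates:
Growth-rate hierarchy: log n ≺ any polynomial ≺ any exponential cⁿ (c>1) ≺ n! ≺ nⁿ.
factorial dominates exponential base 7 asymptotically.

w(n) grows faster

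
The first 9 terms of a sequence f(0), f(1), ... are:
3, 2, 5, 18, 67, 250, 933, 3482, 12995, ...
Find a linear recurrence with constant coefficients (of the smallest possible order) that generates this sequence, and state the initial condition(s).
Look for the lowest-order linear relation among consecutive terms.
Observation: f(n) - 4·f(n-1) - (-1)·f(n-2) = 0 holds for the shown terms, and no order-1 relation f(n) = α·f(n-1) + β fits.
Check at n=3: 4·5 + (-1)·2 = 18. ✓

f(n) = 4f(n-1) - f(n-2), f(0) = 3, f(1) = 2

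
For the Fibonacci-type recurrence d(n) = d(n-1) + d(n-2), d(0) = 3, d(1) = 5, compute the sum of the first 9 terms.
Computing the sequence terms: 3, 5, 8, 13, 21, 34, 55, 89, 144
Adding these values together:

372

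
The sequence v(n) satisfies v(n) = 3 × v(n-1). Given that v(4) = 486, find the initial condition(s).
In general v(n) = 3ⁿ · v(0). At n = 4: v(0) = v(4) / 3^4 = 486 / 81 = 6.

v(0) = 6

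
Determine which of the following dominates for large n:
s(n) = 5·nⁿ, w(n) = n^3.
Comparing growth rates:
Growth-rate hierarchy: log n ≺ any polynomial ≺ any exponential cⁿ (c>1) ≺ n! ≺ nⁿ.
super-exponential nⁿ dominates polynomial degree 3 asymptotically.

s(n) grows faster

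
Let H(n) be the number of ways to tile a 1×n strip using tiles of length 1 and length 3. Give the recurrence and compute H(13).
Condition on the last tile: it has length 1 (leaving a 1×(n-1) strip) or length 3 (leaving a 1×(n-3) strip), so H(n) = H(n-1) + H(n-3) (order-3 linear recurrence).
For 0 ≤ i < 3 only unit tiles fit, so H(i) = 1.
Iterating the recurrence: H(3) = 2, H(4) = 3, H(5) = 4, H(6) = 6, H(7) = 9, H(8) = 13, H(9) = 19, H(10) = 28, H(11) = 41, H(12) = 60, H(13) = 88.

H(n) = H(n-1) + H(n-3), with H(i) = 1 for 0 ≤ i < 3; H(13) = 88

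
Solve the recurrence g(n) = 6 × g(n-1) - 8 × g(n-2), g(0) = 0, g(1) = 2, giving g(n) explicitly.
Recurrence: g(n) = 6 × g(n-1) - 8 × g(n-2), initial: g(0) = 0, g(1) = 2.
Characteristic equation: r² - 6r + 8 = 0, which factors as (r - 4)(r - 2) = 0, so r = 4, 2. General solution g(n) = A·4ⁿ + B·2ⁿ. From g(0) = 0: A + B = 0. From g(1) = 2: 4A + 2B = 2. Solving gives A = 1, B = -1.

g(n) = 4ⁿ - 2ⁿ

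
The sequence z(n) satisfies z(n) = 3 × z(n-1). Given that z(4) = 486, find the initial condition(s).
In general z(n) = 3ⁿ · z(0). At n = 4: z(0) = z(4) / 3^4 = 486 / 81 = 6.

z(0) = 6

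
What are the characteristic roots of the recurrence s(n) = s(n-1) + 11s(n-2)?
Substitute s(n) = rⁿ and divide through by rⁿ⁻²: r² - r - 11 = 0
Discriminant: 1² + 4·11 = 45, not a perfect square, so by the quadratic formula r = (1 ± √45)/2.
General solution: s(n) = A·r₁ⁿ + B·r₂ⁿ where r₁,r₂ = (1 ± √45)/2

Characteristic: r² - r - 11 = 0, Roots: r = (1 ± √45)/2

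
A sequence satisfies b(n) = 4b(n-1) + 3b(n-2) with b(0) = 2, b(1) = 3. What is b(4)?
Computing the sequence terms:
2, 3, 18, 81, 378

378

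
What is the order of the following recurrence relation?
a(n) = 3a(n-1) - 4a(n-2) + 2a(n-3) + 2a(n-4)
The order is the largest lag k for which a(n-k) appears. Here the deepest term is a(n-4), so the order is 4.

Order 4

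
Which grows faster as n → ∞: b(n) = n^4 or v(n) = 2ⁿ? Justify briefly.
Comparing growth rates:
Growth-rate hierarchy: log n ≺ any polynomial ≺ any exponential cⁿ (c>1) ≺ n! ≺ nⁿ.
exponential base 2 dominates polynomial degree 4 asymptotically.

v(n) grows faster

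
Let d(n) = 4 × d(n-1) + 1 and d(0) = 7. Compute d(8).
Computing step by step:
d(0) = 7
d(1) = 4 × 7 + 1 = 29
d(2) = 4 × 29 + 1 = 117
d(3) = 4 × 117 + 1 = 469
d(4) = 4 × 469 + 1 = 1877
d(5) = 4 × 1877 + 1 = 7509
d(6) = 4 × 7509 + 1 = 30037
d(7) = 4 × 30037 + 1 = 120149
d(8) = 4 × 120149 + 1 = 480597

480597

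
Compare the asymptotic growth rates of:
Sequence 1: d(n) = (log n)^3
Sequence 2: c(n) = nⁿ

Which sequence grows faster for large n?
Comparing growth rates:
Growth-rate hierarchy: log n ≺ any polynomial ≺ any exponential cⁿ (c>1) ≺ n! ≺ nⁿ.
super-exponential nⁿ dominates polylogarithmic (log n)^3 asymptotically.

c(n) grows faster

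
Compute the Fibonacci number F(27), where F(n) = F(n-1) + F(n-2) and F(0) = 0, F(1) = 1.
Computing the sequence terms:
0, 1, 1, 2, 3, 5, 8, 13, 21, 34, 55, 89, 144, 233, 377, 610, 987, 1597, 2584, 4181, 6765, 10946, 17711, 28657, 46368, 75025, 121393, 196418

196418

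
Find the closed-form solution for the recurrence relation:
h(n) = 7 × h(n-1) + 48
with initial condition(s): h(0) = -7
Recurrence: h(n) = 7 × h(n-1) + 48, initial: h(0) = -7.
Try h(n) = A·7ⁿ + C. Substituting: A·7ⁿ + C = 7(A·7ⁿ⁻¹ + C) + 48 = A·7ⁿ + 7C + 48, so C = 7C + 48, giving C = -8. Then h(0) = A - 8 = -7 gives A = 1.

h(n) = 7ⁿ - 8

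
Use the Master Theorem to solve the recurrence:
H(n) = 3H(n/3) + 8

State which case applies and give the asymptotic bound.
Master Theorem template: H(n) = a·H(n/b) + f(n).
Here: a=3, b=3, f(n)=8
Compute log_b(a) = log_3(3) = 1.
f(n) = 8 = O(n^(1-ε)) with ε = 1. Case 1: H(n) = Θ(n^log_b(a)) = Θ(n).

Case 1: H(n) = Θ(n)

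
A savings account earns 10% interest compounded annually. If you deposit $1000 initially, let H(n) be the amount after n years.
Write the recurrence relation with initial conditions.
Each year the balance grows by 10%, i.e. is multiplied by 1 + 10/100 = 1.1, so H(n) = 1.1 × H(n-1). The initial deposit gives H(0) = 1000.
Unrolling gives the closed form H(n) = 1000 × (1.1)ⁿ.

H(n) = 1.1 × H(n-1), H(0) = 1000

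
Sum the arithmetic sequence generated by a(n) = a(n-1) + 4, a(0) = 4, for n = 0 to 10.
Computing the sequence terms: 4, 8, 12, 16, 20, 24, 28, 32, 36, 40, 44
Adding these values together:

264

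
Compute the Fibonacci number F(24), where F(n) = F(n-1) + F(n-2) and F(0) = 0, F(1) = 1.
Computing the sequence terms:
0, 1, 1, 2, 3, 5, 8, 13, 21, 34, 55, 89, 144, 233, 377, 610, 987, 1597, 2584, 4181, 6765, 10946, 17711, 28657, 46368

46368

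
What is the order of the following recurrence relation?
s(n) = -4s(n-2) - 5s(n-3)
The order is the largest lag k for which s(n-k) appears. Here the deepest term is s(n-3), so the order is 3.

Order 3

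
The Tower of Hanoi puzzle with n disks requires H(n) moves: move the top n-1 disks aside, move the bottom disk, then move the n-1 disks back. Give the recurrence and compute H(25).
Moving n disks = move the top n-1 disks aside (H(n-1) moves) + move the largest disk (1 move) + move the n-1 disks back on top (H(n-1) moves), so H(n) = 2H(n-1) + 1, with H(1) = 1 (a single disk takes one move).
First terms: 1, 3, 7, 15, 31, 63, … — each is one less than a power of 2. Indeed H(n) + 1 = 2(H(n-1) + 1) with H(1) + 1 = 2, so H(n) + 1 = 2ⁿ and H(n) = 2ⁿ - 1.
Hence H(25) = 2^25 - 1 = 33554432 - 1 = 33554431.

H(n) = 2H(n-1) + 1, H(1) = 1; H(25) = 33554431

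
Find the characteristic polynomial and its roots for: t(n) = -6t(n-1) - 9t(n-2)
Substitute t(n) = rⁿ and divide through by rⁿ⁻²: r² + 6r + 9 = 0
Factor: (r + 3)² = 0, so r = -3 (double root).
General solution: t(n) = (A + Bn)·(-3)ⁿ

Characteristic: r² + 6r + 9 = 0, Roots: r = -3 (double root)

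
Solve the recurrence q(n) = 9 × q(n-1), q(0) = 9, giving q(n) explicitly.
Recurrence: q(n) = 9 × q(n-1), initial: q(0) = 9.
Each term is 9 times the previous, so this is geometric with ratio 9. After n steps: q(n) = q(0)·9ⁿ = 9·9ⁿ.

q(n) = 9·9ⁿ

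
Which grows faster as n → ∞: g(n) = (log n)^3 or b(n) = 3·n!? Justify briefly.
Comparing growth rates:
Growth-rate hierarchy: log n ≺ any polynomial ≺ any exponential cⁿ (c>1) ≺ n! ≺ nⁿ.
factorial dominates polylogarithmic (log n)^3 asymptotically.

b(n) grows faster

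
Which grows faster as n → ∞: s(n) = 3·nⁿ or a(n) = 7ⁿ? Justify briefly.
Comparing growth rates:
Growth-rate hierarchy: log n ≺ any polynomial ≺ any exponential cⁿ (c>1) ≺ n! ≺ nⁿ.
super-exponential nⁿ dominates exponential base 7 asymptotically.

s(n) grows faster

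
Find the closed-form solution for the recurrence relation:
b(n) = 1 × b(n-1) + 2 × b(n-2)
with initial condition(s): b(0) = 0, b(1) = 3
Recurrence: b(n) = 1 × b(n-1) + 2 × b(n-2), initial: b(0) = 0, b(1) = 3.
Characteristic equation: r² - 1r - 2 = 0, which factors as (r - 2)(r + 1) = 0, so r = 2, -1. General solution b(n) = A·2ⁿ + B·(-1)ⁿ. From b(0) = 0: A + B = 0. From b(1) = 3: 2A - 1B = 3. Solving gives A = 1, B = -1.

b(n) = 2ⁿ - (-1)ⁿ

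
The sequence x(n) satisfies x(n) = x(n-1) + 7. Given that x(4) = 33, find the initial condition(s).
x(4) = x(0) + 4·7, so x(0) = 33 - 28 = 5.

x(0) = 5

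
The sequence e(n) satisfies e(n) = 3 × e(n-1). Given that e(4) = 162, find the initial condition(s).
In general e(n) = 3ⁿ · e(0). At n = 4: e(0) = e(4) / 3^4 = 162 / 81 = 2.

e(0) = 2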